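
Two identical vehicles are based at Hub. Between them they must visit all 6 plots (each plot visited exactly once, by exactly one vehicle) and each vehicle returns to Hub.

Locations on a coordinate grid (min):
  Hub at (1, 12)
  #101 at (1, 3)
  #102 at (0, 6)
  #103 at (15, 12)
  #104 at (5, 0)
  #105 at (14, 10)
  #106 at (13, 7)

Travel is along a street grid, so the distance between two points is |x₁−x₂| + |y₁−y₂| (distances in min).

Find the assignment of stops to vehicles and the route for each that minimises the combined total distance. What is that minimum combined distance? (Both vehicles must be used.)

66 min — the smallest possible combined total.

Try each way of splitting the stops between the two vehicles (each non-empty) and, for each split, find the best tour for each vehicle:
  {#101} + {#102, #103, #104, #105, #106}: 18 + 54 = 72
  {#102} + {#101, #103, #104, #105, #106}: 14 + 52 = 66
  {#101, #102} + {#103, #104, #105, #106}: 20 + 52 = 72
  {#103} + {#101, #102, #104, #105, #106}: 28 + 52 = 80
  {#101, #103} + {#102, #104, #105, #106}: 46 + 52 = 98
  {#102, #103} + {#101, #104, #105, #106}: 42 + 50 = 92
  … (31 splits in total)
Best: vehicle 1 Hub → #102 → Hub = 14; vehicle 2 Hub → #101 → #104 → #106 → #105 → #103 → Hub = 52; combined 66.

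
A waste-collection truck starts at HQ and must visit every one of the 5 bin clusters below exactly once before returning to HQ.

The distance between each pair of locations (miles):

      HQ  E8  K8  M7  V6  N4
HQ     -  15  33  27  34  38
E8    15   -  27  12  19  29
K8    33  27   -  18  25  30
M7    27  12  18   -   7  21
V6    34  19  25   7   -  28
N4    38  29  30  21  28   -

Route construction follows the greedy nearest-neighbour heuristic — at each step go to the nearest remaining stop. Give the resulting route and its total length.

At HQ the remaining stops are E8 15, M7 27, K8 33, V6 34, N4 38; go to E8.
At E8 the remaining stops are M7 12, V6 19, K8 27, N4 29; go to M7.
At M7 the remaining stops are V6 7, K8 18, N4 21; go to V6.
At V6 the remaining stops are K8 25, N4 28; go to K8.
At K8 the remaining stops are N4 30; go to N4.
Return N4→HQ: 38.
Total = 15 + 12 + 7 + 25 + 30 + 38 = 127.

Nearest-neighbour total = 127 miles; route HQ → E8 → M7 → V6 → K8 → N4 → HQ.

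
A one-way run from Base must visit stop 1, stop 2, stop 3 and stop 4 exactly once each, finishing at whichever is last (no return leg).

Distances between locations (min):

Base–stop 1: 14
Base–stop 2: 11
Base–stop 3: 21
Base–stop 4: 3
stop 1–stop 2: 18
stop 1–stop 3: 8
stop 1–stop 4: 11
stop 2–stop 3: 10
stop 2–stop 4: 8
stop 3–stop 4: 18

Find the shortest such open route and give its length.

29 min — the minimum one-way total.

There are 4! = 24 possible orderings.
Base→stop 1→stop 2→stop 3→stop 4: 14+18+10+18 = 60
Base→stop 1→stop 2→stop 4→stop 3: 14+18+8+18 = 58
Base→stop 1→stop 3→stop 2→stop 4: 14+8+10+8 = 40
Base→stop 1→stop 3→stop 4→stop 2: 14+8+18+8 = 48
Base→stop 1→stop 4→stop 2→stop 3: 14+11+8+10 = 43
Base→stop 1→stop 4→stop 3→stop 2: 14+11+18+10 = 53
Base→stop 2→stop 1→stop 3→stop 4: 11+18+8+18 = 55
Base→stop 2→stop 1→stop 4→stop 3: 11+18+11+18 = 58
Base→stop 2→stop 3→stop 1→stop 4: 11+10+8+11 = 40
Base→stop 2→stop 3→stop 4→stop 1: 11+10+18+11 = 50
Base→stop 2→stop 4→stop 1→stop 3: 11+8+11+8 = 38
Base→stop 2→stop 4→stop 3→stop 1: 11+8+18+8 = 45
Base→stop 3→stop 1→stop 2→stop 4: 21+8+18+8 = 55
Base→stop 3→stop 1→stop 4→stop 2: 21+8+11+8 = 48
… (10 more)
Base→stop 4→stop 2→stop 3→stop 1: 3+8+10+8 = 29  ← best
The minimum is 29.
One shortest path: Base → stop 4 → stop 2 → stop 3 → stop 1.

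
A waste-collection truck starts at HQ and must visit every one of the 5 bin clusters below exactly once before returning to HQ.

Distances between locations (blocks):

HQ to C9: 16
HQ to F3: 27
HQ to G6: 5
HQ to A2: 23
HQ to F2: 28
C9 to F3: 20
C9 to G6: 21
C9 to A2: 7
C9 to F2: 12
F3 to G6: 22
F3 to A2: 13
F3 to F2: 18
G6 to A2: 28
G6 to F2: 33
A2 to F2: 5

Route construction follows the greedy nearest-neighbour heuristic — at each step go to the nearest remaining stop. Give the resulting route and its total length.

HQ → [G6:5 / C9:16 / A2:23 / F3:27 / F2:28] → G6 (5)
G6 → [C9:21 / F3:22 / A2:28 / F2:33] → C9 (21)
C9 → [A2:7 / F2:12 / F3:20] → A2 (7)
A2 → [F2:5 / F3:13] → F2 (5)
F2 → [F3:18] → F3 (18)
Return F3→HQ: 27.
Total = 5 + 21 + 7 + 5 + 18 + 27 = 83.

Nearest-neighbour total = 83 blocks; route HQ → G6 → C9 → A2 → F2 → F3 → HQ.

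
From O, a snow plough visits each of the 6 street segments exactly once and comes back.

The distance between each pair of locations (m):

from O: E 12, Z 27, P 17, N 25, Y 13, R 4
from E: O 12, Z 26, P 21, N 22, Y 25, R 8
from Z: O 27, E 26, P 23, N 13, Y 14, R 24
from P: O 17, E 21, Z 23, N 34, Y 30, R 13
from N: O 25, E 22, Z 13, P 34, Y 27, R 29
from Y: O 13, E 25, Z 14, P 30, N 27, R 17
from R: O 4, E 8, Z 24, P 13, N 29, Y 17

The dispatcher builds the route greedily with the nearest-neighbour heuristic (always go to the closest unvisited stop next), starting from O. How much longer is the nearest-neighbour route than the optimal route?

Excess over optimum: 9 m.

From O: R=4, E=12, Y=13, P=17, N=25, Z=27 → choose R (4).
From R: E=8, P=13, Y=17, Z=24, N=29 → choose E (8).
From E: P=21, N=22, Y=25, Z=26 → choose P (21).
From P: Z=23, Y=30, N=34 → choose Z (23).
From Z: N=13, Y=14 → choose N (13).
From N: Y=27 → choose Y (27).
NN route O → R → E → P → Z → N → Y → O costs 109.
Optimal: O → P → R → E → N → Z → Y → O costs 100 (by enumerating all 360 distinct tours).
Excess = 109 − 100 = 9.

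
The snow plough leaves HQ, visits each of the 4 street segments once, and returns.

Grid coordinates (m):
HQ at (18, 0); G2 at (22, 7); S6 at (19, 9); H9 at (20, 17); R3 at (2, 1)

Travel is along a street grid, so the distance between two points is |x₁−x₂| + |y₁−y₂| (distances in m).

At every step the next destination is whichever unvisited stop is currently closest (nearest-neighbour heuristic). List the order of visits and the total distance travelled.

From HQ: distances to unvisited — S6=10, G2=11, R3=17, H9=19. Nearest is S6 (10).
From S6: distances to unvisited — G2=5, H9=9, R3=25. Nearest is G2 (5).
From G2: distances to unvisited — H9=12, R3=26. Nearest is H9 (12).
From H9: distances to unvisited — R3=34. Nearest is R3 (34).
Return R3→HQ: 17.
Total = 10 + 5 + 12 + 34 + 17 = 78.

Nearest-neighbour total = 78 m; route HQ → S6 → G2 → H9 → R3 → HQ.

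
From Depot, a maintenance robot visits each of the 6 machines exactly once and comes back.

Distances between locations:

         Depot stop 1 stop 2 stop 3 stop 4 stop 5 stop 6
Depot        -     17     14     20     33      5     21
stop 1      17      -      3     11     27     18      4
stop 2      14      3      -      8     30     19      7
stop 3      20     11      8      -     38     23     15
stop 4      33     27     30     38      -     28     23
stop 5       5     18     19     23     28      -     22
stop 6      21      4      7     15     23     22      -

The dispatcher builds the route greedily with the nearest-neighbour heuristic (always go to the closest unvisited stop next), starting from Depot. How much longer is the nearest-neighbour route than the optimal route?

Depot: stop 5=5, stop 2=14, stop 1=17, stop 3=20, stop 6=21, stop 4=33 ⇒ stop 5
stop 5: stop 1=18, stop 2=19, stop 6=22, stop 3=23, stop 4=28 ⇒ stop 1
stop 1: stop 2=3, stop 6=4, stop 3=11, stop 4=27 ⇒ stop 2
stop 2: stop 6=7, stop 3=8, stop 4=30 ⇒ stop 6
stop 6: stop 3=15, stop 4=23 ⇒ stop 3
stop 3: stop 4=38 ⇒ stop 4
NN route Depot → stop 5 → stop 1 → stop 2 → stop 6 → stop 3 → stop 4 → Depot costs 119.
Optimal: Depot → stop 3 → stop 2 → stop 1 → stop 6 → stop 4 → stop 5 → Depot costs 91 (by enumerating all 360 distinct tours).
Excess = 119 − 91 = 28.

The nearest-neighbour route is 28 longer than optimal.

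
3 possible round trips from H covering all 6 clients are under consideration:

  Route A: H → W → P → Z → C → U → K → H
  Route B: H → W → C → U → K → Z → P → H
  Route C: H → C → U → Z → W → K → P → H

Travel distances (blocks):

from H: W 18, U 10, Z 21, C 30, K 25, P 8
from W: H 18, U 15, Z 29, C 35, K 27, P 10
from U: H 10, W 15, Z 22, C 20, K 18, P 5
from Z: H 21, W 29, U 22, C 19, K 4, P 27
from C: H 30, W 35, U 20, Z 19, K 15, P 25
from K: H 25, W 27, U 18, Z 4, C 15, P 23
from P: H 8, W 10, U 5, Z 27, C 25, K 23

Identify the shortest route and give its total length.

Route A: 18 + 10 + 27 + 19 + 20 + 18 + 25 = 137
Route B: 18 + 35 + 20 + 18 + 4 + 27 + 8 = 130
Route C: 30 + 20 + 22 + 29 + 27 + 23 + 8 = 159

Shortest is Route B, total 130 blocks.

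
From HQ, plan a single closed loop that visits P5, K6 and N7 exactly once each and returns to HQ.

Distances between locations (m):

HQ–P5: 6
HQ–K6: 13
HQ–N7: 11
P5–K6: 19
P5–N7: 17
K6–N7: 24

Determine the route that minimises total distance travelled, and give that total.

60 m — the shortest possible round trip.

HQ-P5-K6-N7-HQ: 6+19+24+11 = 60
HQ-P5-N7-K6-HQ: 6+17+24+13 = 60
HQ-K6-P5-N7-HQ: 13+19+17+11 = 60
The minimum is 60.
One optimal route: HQ → P5 → K6 → N7 → HQ (or its reverse).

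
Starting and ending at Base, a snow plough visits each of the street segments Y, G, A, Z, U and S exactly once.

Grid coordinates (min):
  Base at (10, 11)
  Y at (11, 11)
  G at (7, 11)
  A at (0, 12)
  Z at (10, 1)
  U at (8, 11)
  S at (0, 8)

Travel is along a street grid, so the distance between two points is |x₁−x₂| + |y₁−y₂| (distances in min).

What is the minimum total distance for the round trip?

Minimum total distance: 44 min.

Base - Y - G - A - Z - U - S - Base: 1+4+8+21+12+11+13 = 70
Base - Y - G - A - Z - S - U - Base: 1+4+8+21+17+11+2 = 64
Base - Y - G - A - U - Z - S - Base: 1+4+8+9+12+17+13 = 64
Base - Y - G - A - U - S - Z - Base: 1+4+8+9+11+17+10 = 60
Base - Y - G - A - S - Z - U - Base: 1+4+8+4+17+12+2 = 48
Base - Y - G - A - S - U - Z - Base: 1+4+8+4+11+12+10 = 50
Base - Y - G - Z - A - U - S - Base: 1+4+13+21+9+11+13 = 72
Base - Y - G - Z - A - S - U - Base: 1+4+13+21+4+11+2 = 56
… (352 more)
Base - Y - Z - S - A - G - U - Base: 1+11+17+4+8+1+2 = 44  ← best
The minimum is 44.
One optimal route: Base → Y → Z → S → A → G → U → Base (or its reverse).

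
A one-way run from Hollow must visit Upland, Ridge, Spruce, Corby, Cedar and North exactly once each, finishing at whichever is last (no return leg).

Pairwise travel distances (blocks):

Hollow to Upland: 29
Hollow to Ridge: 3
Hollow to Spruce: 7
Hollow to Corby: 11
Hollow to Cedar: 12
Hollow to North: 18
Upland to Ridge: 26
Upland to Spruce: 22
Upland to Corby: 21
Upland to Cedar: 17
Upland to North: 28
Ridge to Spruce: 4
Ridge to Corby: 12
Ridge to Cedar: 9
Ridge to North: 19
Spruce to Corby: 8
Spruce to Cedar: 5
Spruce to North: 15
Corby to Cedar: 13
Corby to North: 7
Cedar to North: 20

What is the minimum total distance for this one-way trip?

Minimum one-way distance = 57 blocks.

There are 6! = 720 possible orderings.
Hollow → Upland → Ridge → Spruce → Corby → Cedar → North: 29+26+4+8+13+20 = 100
Hollow → Upland → Ridge → Spruce → Corby → North → Cedar: 29+26+4+8+7+20 = 94
Hollow → Upland → Ridge → Spruce → Cedar → Corby → North: 29+26+4+5+13+7 = 84
Hollow → Upland → Ridge → Spruce → Cedar → North → Corby: 29+26+4+5+20+7 = 91
Hollow → Upland → Ridge → Spruce → North → Corby → Cedar: 29+26+4+15+7+13 = 94
Hollow → Upland → Ridge → Spruce → North → Cedar → Corby: 29+26+4+15+20+13 = 107
Hollow → Upland → Ridge → Corby → Spruce → Cedar → North: 29+26+12+8+5+20 = 100
Hollow → Upland → Ridge → Corby → Spruce → North → Cedar: 29+26+12+8+15+20 = 110
… (712 more)
Hollow → Ridge → Spruce → Cedar → Upland → Corby → North: 3+4+5+17+21+7 = 57  ← best
The minimum is 57.
One shortest path: Hollow → Ridge → Spruce → Cedar → Upland → Corby → North.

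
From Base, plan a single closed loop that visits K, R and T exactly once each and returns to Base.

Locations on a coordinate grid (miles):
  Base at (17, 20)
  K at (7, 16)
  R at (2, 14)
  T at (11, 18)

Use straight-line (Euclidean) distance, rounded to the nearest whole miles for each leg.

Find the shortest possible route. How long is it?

There are 3 distinct closed tours to check (reversals are equivalent).
Base - K - R - T - Base: 11+5+10+6 = 32
Base - K - T - R - Base: 11+4+10+16 = 41
Base - R - K - T - Base: 16+5+4+6 = 31
The minimum is 31.
One optimal route: Base → R → K → T → Base (or its reverse).

Minimum total distance: 31 miles.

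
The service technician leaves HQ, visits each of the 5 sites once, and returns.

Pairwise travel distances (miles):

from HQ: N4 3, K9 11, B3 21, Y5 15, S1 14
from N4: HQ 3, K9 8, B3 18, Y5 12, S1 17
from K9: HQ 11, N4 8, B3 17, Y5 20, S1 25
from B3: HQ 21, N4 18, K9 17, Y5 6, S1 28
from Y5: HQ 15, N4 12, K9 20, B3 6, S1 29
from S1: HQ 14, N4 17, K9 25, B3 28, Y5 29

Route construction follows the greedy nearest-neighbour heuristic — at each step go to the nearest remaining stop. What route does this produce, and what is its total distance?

Total distance 77 miles via the nearest-neighbour route HQ → N4 → K9 → B3 → Y5 → S1 → HQ.

From HQ: distances to unvisited — N4=3, K9=11, S1=14, Y5=15, B3=21. Nearest is N4 (3).
From N4: distances to unvisited — K9=8, Y5=12, S1=17, B3=18. Nearest is K9 (8).
From K9: distances to unvisited — B3=17, Y5=20, S1=25. Nearest is B3 (17).
From B3: distances to unvisited — Y5=6, S1=28. Nearest is Y5 (6).
From Y5: distances to unvisited — S1=29. Nearest is S1 (29).
Return S1→HQ: 14.
Total = 3 + 8 + 17 + 6 + 29 + 14 = 77.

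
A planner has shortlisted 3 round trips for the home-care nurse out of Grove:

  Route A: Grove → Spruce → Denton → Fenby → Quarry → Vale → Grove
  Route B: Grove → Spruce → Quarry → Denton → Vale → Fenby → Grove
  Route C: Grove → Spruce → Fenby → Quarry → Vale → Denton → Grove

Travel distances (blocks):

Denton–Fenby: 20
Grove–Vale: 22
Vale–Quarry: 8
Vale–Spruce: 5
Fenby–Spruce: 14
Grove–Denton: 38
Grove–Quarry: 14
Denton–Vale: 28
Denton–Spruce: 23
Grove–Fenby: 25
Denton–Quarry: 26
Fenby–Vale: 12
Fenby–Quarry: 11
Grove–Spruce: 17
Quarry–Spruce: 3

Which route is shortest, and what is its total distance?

101 blocks — Route A is the shortest.

Route A: 17 + 23 + 20 + 11 + 8 + 22 = 101
Route B: 17 + 3 + 26 + 28 + 12 + 25 = 111
Route C: 17 + 14 + 11 + 8 + 28 + 38 = 116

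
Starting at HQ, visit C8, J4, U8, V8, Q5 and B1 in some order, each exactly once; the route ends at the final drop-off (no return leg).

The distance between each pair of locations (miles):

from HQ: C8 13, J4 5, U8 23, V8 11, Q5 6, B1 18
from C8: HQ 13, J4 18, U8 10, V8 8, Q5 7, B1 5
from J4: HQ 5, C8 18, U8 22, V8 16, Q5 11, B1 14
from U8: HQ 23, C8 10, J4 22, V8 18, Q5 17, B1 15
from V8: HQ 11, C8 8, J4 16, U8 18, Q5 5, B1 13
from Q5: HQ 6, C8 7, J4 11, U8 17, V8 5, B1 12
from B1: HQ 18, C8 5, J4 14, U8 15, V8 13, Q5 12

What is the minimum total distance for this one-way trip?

There are 6! = 720 possible orderings.
HQ → C8 → J4 → U8 → V8 → Q5 → B1: 13+18+22+18+5+12 = 88
HQ → C8 → J4 → U8 → V8 → B1 → Q5: 13+18+22+18+13+12 = 96
HQ → C8 → J4 → U8 → Q5 → V8 → B1: 13+18+22+17+5+13 = 88
HQ → C8 → J4 → U8 → Q5 → B1 → V8: 13+18+22+17+12+13 = 95
HQ → C8 → J4 → U8 → B1 → V8 → Q5: 13+18+22+15+13+5 = 86
HQ → C8 → J4 → U8 → B1 → Q5 → V8: 13+18+22+15+12+5 = 85
HQ → C8 → J4 → V8 → U8 → Q5 → B1: 13+18+16+18+17+12 = 94
HQ → C8 → J4 → V8 → U8 → B1 → Q5: 13+18+16+18+15+12 = 92
… (712 more)
HQ → J4 → Q5 → V8 → C8 → B1 → U8: 5+11+5+8+5+15 = 49  ← best
The minimum is 49.
One shortest path: HQ → J4 → Q5 → V8 → C8 → B1 → U8.

Shortest open route: 49 miles.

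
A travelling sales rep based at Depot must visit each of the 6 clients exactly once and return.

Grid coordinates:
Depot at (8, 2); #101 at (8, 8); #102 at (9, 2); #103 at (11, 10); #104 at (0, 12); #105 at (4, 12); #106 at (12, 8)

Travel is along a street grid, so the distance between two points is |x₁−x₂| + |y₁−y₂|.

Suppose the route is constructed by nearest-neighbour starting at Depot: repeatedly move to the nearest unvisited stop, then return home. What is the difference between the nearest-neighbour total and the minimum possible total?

The nearest-neighbour route is 2 longer than optimal.

From Depot: #102=1, #101=6, #106=10, #103=11, #105=14, #104=18 → choose #102 (1).
From #102: #101=7, #106=9, #103=10, #105=15, #104=19 → choose #101 (7).
From #101: #106=4, #103=5, #105=8, #104=12 → choose #106 (4).
From #106: #103=3, #105=12, #104=16 → choose #103 (3).
From #103: #105=9, #104=13 → choose #105 (9).
From #105: #104=4 → choose #104 (4).
NN route Depot → #102 → #101 → #106 → #103 → #105 → #104 → Depot costs 46.
Optimal: Depot → #101 → #104 → #105 → #103 → #106 → #102 → Depot costs 44 (by enumerating all 360 distinct tours).
Excess = 46 − 44 = 2.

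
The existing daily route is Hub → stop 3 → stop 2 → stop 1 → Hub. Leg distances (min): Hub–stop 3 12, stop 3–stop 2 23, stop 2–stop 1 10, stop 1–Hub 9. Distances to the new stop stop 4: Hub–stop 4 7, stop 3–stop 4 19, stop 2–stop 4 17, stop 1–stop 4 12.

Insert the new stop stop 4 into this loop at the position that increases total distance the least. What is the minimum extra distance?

+10 min — insert stop 4 between stop 1 and Hub.

Insertion cost between consecutive stops i–j is d(i,stop 4) + d(stop 4,j) − d(i,j):
  between Hub and stop 3: 7 + 19 − 12 = 14
  between stop 3 and stop 2: 19 + 17 − 23 = 13
  between stop 2 and stop 1: 17 + 12 − 10 = 19
  between stop 1 and Hub: 12 + 7 − 9 = 10
Cheapest insertion is between stop 1 and Hub, adding 10.
New total = 54 + 10 = 64.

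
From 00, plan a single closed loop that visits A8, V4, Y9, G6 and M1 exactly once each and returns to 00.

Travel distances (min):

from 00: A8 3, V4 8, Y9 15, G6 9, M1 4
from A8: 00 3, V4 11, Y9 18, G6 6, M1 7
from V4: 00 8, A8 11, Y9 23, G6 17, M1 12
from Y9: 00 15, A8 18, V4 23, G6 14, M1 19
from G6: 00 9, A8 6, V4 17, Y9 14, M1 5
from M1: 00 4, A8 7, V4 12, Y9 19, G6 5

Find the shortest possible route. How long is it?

There are 60 distinct closed tours to check (reversals are equivalent).
00 - A8 - V4 - Y9 - G6 - M1 - 00: 3+11+23+14+5+4 = 60
00 - A8 - V4 - Y9 - M1 - G6 - 00: 3+11+23+19+5+9 = 70
00 - A8 - V4 - G6 - Y9 - M1 - 00: 3+11+17+14+19+4 = 68
00 - A8 - V4 - G6 - M1 - Y9 - 00: 3+11+17+5+19+15 = 70
00 - A8 - V4 - M1 - Y9 - G6 - 00: 3+11+12+19+14+9 = 68
00 - A8 - V4 - M1 - G6 - Y9 - 00: 3+11+12+5+14+15 = 60
00 - A8 - Y9 - V4 - G6 - M1 - 00: 3+18+23+17+5+4 = 70
00 - A8 - Y9 - V4 - M1 - G6 - 00: 3+18+23+12+5+9 = 70
00 - A8 - Y9 - G6 - V4 - M1 - 00: 3+18+14+17+12+4 = 68
00 - A8 - Y9 - G6 - M1 - V4 - 00: 3+18+14+5+12+8 = 60
00 - A8 - Y9 - M1 - V4 - G6 - 00: 3+18+19+12+17+9 = 78
00 - A8 - Y9 - M1 - G6 - V4 - 00: 3+18+19+5+17+8 = 70
00 - A8 - G6 - V4 - Y9 - M1 - 00: 3+6+17+23+19+4 = 72
00 - A8 - G6 - V4 - M1 - Y9 - 00: 3+6+17+12+19+15 = 72
… (46 more)
The minimum is 60.
One optimal route: 00 → A8 → V4 → Y9 → G6 → M1 → 00 (or its reverse).

Minimum total distance: 60 min.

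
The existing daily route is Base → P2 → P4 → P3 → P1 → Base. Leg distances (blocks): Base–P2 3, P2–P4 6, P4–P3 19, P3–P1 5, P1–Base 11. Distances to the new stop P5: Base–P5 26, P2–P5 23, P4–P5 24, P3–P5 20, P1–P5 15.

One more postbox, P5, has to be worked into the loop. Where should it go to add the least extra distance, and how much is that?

Minimum extra distance: 25 blocks, inserting P5 between P4 and P3.

Insertion cost between consecutive stops i–j is d(i,P5) + d(P5,j) − d(i,j):
  between Base and P2: 26 + 23 − 3 = 46
  between P2 and P4: 23 + 24 − 6 = 41
  between P4 and P3: 24 + 20 − 19 = 25
  between P3 and P1: 20 + 15 − 5 = 30
  between P1 and Base: 15 + 26 − 11 = 30
Cheapest insertion is between P4 and P3, adding 25.
New total = 44 + 25 = 69.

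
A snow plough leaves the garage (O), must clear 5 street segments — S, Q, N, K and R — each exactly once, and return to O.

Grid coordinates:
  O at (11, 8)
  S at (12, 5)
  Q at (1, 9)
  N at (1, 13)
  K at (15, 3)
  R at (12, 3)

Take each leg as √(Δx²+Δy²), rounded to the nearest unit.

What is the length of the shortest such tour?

With 5 stops there are 5!/2 = 60 distinct round trips (a route and its reverse cost the same).
O - S - Q - N - K - R - O: 3+12+4+17+3+5 = 44
O - S - Q - N - R - K - O: 3+12+4+15+3+6 = 43
O - S - Q - K - N - R - O: 3+12+15+17+15+5 = 67
O - S - Q - K - R - N - O: 3+12+15+3+15+11 = 59
O - S - Q - R - N - K - O: 3+12+13+15+17+6 = 66
O - S - Q - R - K - N - O: 3+12+13+3+17+11 = 59
O - S - N - Q - K - R - O: 3+14+4+15+3+5 = 44
O - S - N - Q - R - K - O: 3+14+4+13+3+6 = 43
O - S - N - K - Q - R - O: 3+14+17+15+13+5 = 67
O - S - N - K - R - Q - O: 3+14+17+3+13+10 = 60
O - S - N - R - Q - K - O: 3+14+15+13+15+6 = 66
O - S - N - R - K - Q - O: 3+14+15+3+15+10 = 60
O - S - K - Q - N - R - O: 3+4+15+4+15+5 = 46
O - S - K - Q - R - N - O: 3+4+15+13+15+11 = 61
… (46 more)
O - S - K - R - Q - N - O: 3+4+3+13+4+11 = 38  ← best
The minimum is 38.
One optimal route: O → S → K → R → Q → N → O (or its reverse).

38 — the shortest possible round trip.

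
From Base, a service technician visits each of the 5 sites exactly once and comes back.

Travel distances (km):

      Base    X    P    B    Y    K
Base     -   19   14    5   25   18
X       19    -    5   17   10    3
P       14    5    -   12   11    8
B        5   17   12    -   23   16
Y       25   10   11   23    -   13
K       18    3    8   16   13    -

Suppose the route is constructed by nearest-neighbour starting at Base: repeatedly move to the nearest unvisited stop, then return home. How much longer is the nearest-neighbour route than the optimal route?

Excess over optimum: 4 km.

From Base: B=5, P=14, K=18, X=19, Y=25 → choose B (5).
From B: P=12, K=16, X=17, Y=23 → choose P (12).
From P: X=5, K=8, Y=11 → choose X (5).
From X: K=3, Y=10 → choose K (3).
From K: Y=13 → choose Y (13).
NN route Base → B → P → X → K → Y → Base costs 63.
Optimal: Base → P → Y → X → K → B → Base costs 59 (by enumerating all 60 distinct tours).
Excess = 63 − 59 = 4.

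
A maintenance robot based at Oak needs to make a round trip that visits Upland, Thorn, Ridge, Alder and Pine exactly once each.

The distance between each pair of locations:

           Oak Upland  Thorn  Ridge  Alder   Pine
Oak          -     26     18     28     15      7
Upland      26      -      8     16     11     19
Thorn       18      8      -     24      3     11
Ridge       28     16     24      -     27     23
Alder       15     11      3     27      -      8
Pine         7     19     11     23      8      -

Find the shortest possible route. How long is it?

Minimum total distance: 70.

There are 60 distinct closed tours to check (reversals are equivalent).
Oak→Upland→Thorn→Ridge→Alder→Pine→Oak: 26+8+24+27+8+7 = 100
Oak→Upland→Thorn→Ridge→Pine→Alder→Oak: 26+8+24+23+8+15 = 104
Oak→Upland→Thorn→Alder→Ridge→Pine→Oak: 26+8+3+27+23+7 = 94
Oak→Upland→Thorn→Alder→Pine→Ridge→Oak: 26+8+3+8+23+28 = 96
Oak→Upland→Thorn→Pine→Ridge→Alder→Oak: 26+8+11+23+27+15 = 110
Oak→Upland→Thorn→Pine→Alder→Ridge→Oak: 26+8+11+8+27+28 = 108
Oak→Upland→Ridge→Thorn→Alder→Pine→Oak: 26+16+24+3+8+7 = 84
Oak→Upland→Ridge→Thorn→Pine→Alder→Oak: 26+16+24+11+8+15 = 100
Oak→Upland→Ridge→Alder→Thorn→Pine→Oak: 26+16+27+3+11+7 = 90
Oak→Upland→Ridge→Alder→Pine→Thorn→Oak: 26+16+27+8+11+18 = 106
Oak→Upland→Ridge→Pine→Thorn→Alder→Oak: 26+16+23+11+3+15 = 94
Oak→Upland→Ridge→Pine→Alder→Thorn→Oak: 26+16+23+8+3+18 = 94
Oak→Upland→Alder→Thorn→Ridge→Pine→Oak: 26+11+3+24+23+7 = 94
Oak→Upland→Alder→Thorn→Pine→Ridge→Oak: 26+11+3+11+23+28 = 102
… (46 more)
Oak→Ridge→Upland→Thorn→Alder→Pine→Oak: 28+16+8+3+8+7 = 70  ← best
The minimum is 70.
One optimal route: Oak → Ridge → Upland → Thorn → Alder → Pine → Oak (or its reverse).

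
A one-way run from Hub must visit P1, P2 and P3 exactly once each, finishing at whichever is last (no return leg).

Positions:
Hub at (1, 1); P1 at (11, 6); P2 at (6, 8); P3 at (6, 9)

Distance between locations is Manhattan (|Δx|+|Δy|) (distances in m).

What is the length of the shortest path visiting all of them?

There are 3! = 6 possible orderings.
Hub→P1→P2→P3: 15+7+1 = 23
Hub→P1→P3→P2: 15+8+1 = 24
Hub→P2→P1→P3: 12+7+8 = 27
Hub→P2→P3→P1: 12+1+8 = 21
Hub→P3→P1→P2: 13+8+7 = 28
Hub→P3→P2→P1: 13+1+7 = 21
The minimum is 21.
One shortest path: Hub → P2 → P3 → P1.

Minimum one-way distance = 21 m.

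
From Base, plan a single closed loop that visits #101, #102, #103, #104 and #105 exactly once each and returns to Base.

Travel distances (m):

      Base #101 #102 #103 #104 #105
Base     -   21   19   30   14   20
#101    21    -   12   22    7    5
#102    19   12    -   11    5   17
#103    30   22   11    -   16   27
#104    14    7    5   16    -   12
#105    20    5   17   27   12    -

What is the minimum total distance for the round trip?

Minimum total distance: 77 m.

There are 60 distinct closed tours to check (reversals are equivalent).
Base → #101 → #102 → #103 → #104 → #105 → Base: 21+12+11+16+12+20 = 92
Base → #101 → #102 → #103 → #105 → #104 → Base: 21+12+11+27+12+14 = 97
Base → #101 → #102 → #104 → #103 → #105 → Base: 21+12+5+16+27+20 = 101
Base → #101 → #102 → #104 → #105 → #103 → Base: 21+12+5+12+27+30 = 107
Base → #101 → #102 → #105 → #103 → #104 → Base: 21+12+17+27+16+14 = 107
Base → #101 → #102 → #105 → #104 → #103 → Base: 21+12+17+12+16+30 = 108
Base → #101 → #103 → #102 → #104 → #105 → Base: 21+22+11+5+12+20 = 91
Base → #101 → #103 → #102 → #105 → #104 → Base: 21+22+11+17+12+14 = 97
Base → #101 → #103 → #104 → #102 → #105 → Base: 21+22+16+5+17+20 = 101
Base → #101 → #103 → #104 → #105 → #102 → Base: 21+22+16+12+17+19 = 107
Base → #101 → #103 → #105 → #102 → #104 → Base: 21+22+27+17+5+14 = 106
Base → #101 → #103 → #105 → #104 → #102 → Base: 21+22+27+12+5+19 = 106
Base → #101 → #104 → #102 → #103 → #105 → Base: 21+7+5+11+27+20 = 91
Base → #101 → #104 → #102 → #105 → #103 → Base: 21+7+5+17+27+30 = 107
… (46 more)
Base → #104 → #102 → #103 → #101 → #105 → Base: 14+5+11+22+5+20 = 77  ← best
The minimum is 77.
One optimal route: Base → #104 → #102 → #103 → #101 → #105 → Base (or its reverse).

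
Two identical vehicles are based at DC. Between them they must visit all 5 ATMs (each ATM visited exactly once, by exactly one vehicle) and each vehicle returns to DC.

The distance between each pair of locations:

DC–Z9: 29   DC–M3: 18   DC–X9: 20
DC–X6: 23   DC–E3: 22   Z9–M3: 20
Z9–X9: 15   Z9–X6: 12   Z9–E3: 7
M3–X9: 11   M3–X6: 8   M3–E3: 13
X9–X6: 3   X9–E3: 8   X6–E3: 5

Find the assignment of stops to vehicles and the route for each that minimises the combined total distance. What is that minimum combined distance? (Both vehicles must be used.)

Check every non-empty split of the stops between the two vehicles; for each half take its own optimal tour:
  {Z9} + {M3, X9, X6, E3}: 58 + 59 = 117
  {M3} + {Z9, X9, X6, E3}: 36 + 64 = 100
  {Z9, M3} + {X9, X6, E3}: 67 + 50 = 117
  {X9} + {Z9, M3, X6, E3}: 40 + 67 = 107
  {Z9, X9} + {M3, X6, E3}: 64 + 53 = 117
  {M3, X9} + {Z9, X6, E3}: 49 + 64 = 113
  … (15 splits in total)
Best: vehicle 1 DC → M3 → DC = 36; vehicle 2 DC → Z9 → E3 → X6 → X9 → DC = 64; combined 100.

Minimum combined distance: 100.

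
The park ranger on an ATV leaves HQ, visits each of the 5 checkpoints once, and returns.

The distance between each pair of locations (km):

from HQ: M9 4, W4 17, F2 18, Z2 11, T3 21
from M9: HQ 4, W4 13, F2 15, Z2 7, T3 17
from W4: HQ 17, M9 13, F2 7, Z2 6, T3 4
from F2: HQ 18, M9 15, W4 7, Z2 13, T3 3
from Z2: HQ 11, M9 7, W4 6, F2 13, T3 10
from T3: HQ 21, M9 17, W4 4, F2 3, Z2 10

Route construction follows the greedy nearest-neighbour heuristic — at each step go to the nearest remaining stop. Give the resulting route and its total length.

From HQ: distances to unvisited — M9=4, Z2=11, W4=17, F2=18, T3=21. Nearest is M9 (4).
From M9: distances to unvisited — Z2=7, W4=13, F2=15, T3=17. Nearest is Z2 (7).
From Z2: distances to unvisited — W4=6, T3=10, F2=13. Nearest is W4 (6).
From W4: distances to unvisited — T3=4, F2=7. Nearest is T3 (4).
From T3: distances to unvisited — F2=3. Nearest is F2 (3).
Return F2→HQ: 18.
Total = 4 + 7 + 6 + 4 + 3 + 18 = 42.

Nearest-neighbour total = 42 km; route HQ → M9 → Z2 → W4 → T3 → F2 → HQ.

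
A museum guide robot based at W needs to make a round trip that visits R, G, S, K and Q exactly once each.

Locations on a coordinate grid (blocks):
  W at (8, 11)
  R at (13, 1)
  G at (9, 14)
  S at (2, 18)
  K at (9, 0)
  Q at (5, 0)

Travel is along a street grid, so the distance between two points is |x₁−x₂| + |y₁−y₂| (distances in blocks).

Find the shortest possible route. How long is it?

With 5 stops there are 5!/2 = 60 distinct round trips (a route and its reverse cost the same).
W→R→G→S→K→Q→W: 15+17+11+25+4+14 = 86
W→R→G→S→Q→K→W: 15+17+11+21+4+12 = 80
W→R→G→K→S→Q→W: 15+17+14+25+21+14 = 106
W→R→G→K→Q→S→W: 15+17+14+4+21+13 = 84
W→R→G→Q→S→K→W: 15+17+18+21+25+12 = 108
W→R→G→Q→K→S→W: 15+17+18+4+25+13 = 92
W→R→S→G→K→Q→W: 15+28+11+14+4+14 = 86
W→R→S→G→Q→K→W: 15+28+11+18+4+12 = 88
W→R→S→K→G→Q→W: 15+28+25+14+18+14 = 114
W→R→S→K→Q→G→W: 15+28+25+4+18+4 = 94
W→R→S→Q→G→K→W: 15+28+21+18+14+12 = 108
W→R→S→Q→K→G→W: 15+28+21+4+14+4 = 86
W→R→K→G→S→Q→W: 15+5+14+11+21+14 = 80
W→R→K→G→Q→S→W: 15+5+14+18+21+13 = 86
… (46 more)
W→R→K→Q→S→G→W: 15+5+4+21+11+4 = 60  ← best
The minimum is 60.
One optimal route: W → R → K → Q → S → G → W (or its reverse).

Shortest round trip = 60 blocks.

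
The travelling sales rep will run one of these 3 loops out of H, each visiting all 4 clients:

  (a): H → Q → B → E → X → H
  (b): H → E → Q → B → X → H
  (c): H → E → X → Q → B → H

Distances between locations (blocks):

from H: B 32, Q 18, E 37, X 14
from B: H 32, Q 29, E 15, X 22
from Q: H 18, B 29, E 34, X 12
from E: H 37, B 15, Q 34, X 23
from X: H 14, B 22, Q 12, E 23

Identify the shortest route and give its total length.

99 blocks — (a) is the shortest.

(a): 18 + 29 + 15 + 23 + 14 = 99
(b): 37 + 34 + 29 + 22 + 14 = 136
(c): 37 + 23 + 12 + 29 + 32 = 133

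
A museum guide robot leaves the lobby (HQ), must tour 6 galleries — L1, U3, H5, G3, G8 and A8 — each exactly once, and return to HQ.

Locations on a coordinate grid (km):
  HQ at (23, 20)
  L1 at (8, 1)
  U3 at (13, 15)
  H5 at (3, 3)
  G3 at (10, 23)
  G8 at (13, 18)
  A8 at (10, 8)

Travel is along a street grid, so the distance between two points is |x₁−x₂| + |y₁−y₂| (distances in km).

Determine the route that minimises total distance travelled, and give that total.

Shortest round trip = 84 km.

HQ - L1 - U3 - H5 - G3 - G8 - A8 - HQ: 34+19+22+27+8+13+25 = 148
HQ - L1 - U3 - H5 - G3 - A8 - G8 - HQ: 34+19+22+27+15+13+12 = 142
HQ - L1 - U3 - H5 - G8 - G3 - A8 - HQ: 34+19+22+25+8+15+25 = 148
HQ - L1 - U3 - H5 - G8 - A8 - G3 - HQ: 34+19+22+25+13+15+16 = 144
HQ - L1 - U3 - H5 - A8 - G3 - G8 - HQ: 34+19+22+12+15+8+12 = 122
HQ - L1 - U3 - H5 - A8 - G8 - G3 - HQ: 34+19+22+12+13+8+16 = 124
HQ - L1 - U3 - G3 - H5 - G8 - A8 - HQ: 34+19+11+27+25+13+25 = 154
HQ - L1 - U3 - G3 - H5 - A8 - G8 - HQ: 34+19+11+27+12+13+12 = 128
… (352 more)
HQ - G3 - L1 - H5 - A8 - U3 - G8 - HQ: 16+24+7+12+10+3+12 = 84  ← best
The minimum is 84.
One optimal route: HQ → G3 → L1 → H5 → A8 → U3 → G8 → HQ (or its reverse).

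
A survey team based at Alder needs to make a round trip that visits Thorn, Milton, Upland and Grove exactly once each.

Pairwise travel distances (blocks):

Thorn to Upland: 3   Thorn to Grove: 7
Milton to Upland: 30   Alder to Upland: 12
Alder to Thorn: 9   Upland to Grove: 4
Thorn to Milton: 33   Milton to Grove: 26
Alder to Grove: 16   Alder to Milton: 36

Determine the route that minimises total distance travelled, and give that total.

With 4 stops there are 4!/2 = 12 distinct round trips (a route and its reverse cost the same).
Alder→Thorn→Milton→Upland→Grove→Alder: 9+33+30+4+16 = 92
Alder→Thorn→Milton→Grove→Upland→Alder: 9+33+26+4+12 = 84
Alder→Thorn→Upland→Milton→Grove→Alder: 9+3+30+26+16 = 84
Alder→Thorn→Upland→Grove→Milton→Alder: 9+3+4+26+36 = 78
Alder→Thorn→Grove→Milton→Upland→Alder: 9+7+26+30+12 = 84
Alder→Thorn→Grove→Upland→Milton→Alder: 9+7+4+30+36 = 86
Alder→Milton→Thorn→Upland→Grove→Alder: 36+33+3+4+16 = 92
Alder→Milton→Thorn→Grove→Upland→Alder: 36+33+7+4+12 = 92
Alder→Milton→Upland→Thorn→Grove→Alder: 36+30+3+7+16 = 92
Alder→Milton→Grove→Thorn→Upland→Alder: 36+26+7+3+12 = 84
Alder→Upland→Thorn→Milton→Grove→Alder: 12+3+33+26+16 = 90
Alder→Upland→Milton→Thorn→Grove→Alder: 12+30+33+7+16 = 98
The minimum is 78.
One optimal route: Alder → Thorn → Upland → Grove → Milton → Alder (or its reverse).

Shortest round trip = 78 blocks.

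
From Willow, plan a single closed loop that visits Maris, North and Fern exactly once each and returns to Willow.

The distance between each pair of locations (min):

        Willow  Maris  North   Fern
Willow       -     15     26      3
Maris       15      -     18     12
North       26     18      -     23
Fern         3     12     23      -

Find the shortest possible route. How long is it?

Willow→Maris→North→Fern→Willow: 15+18+23+3 = 59
Willow→Maris→Fern→North→Willow: 15+12+23+26 = 76
Willow→North→Maris→Fern→Willow: 26+18+12+3 = 59
The minimum is 59.
One optimal route: Willow → Maris → North → Fern → Willow (or its reverse).

Minimum total distance: 59 min.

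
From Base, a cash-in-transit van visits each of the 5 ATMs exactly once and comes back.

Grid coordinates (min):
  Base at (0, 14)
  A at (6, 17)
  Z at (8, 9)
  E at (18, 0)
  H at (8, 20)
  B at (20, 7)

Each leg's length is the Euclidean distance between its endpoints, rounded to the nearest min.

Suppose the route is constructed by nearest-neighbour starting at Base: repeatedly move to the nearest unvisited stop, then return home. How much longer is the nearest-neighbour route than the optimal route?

The nearest-neighbour route is 6 min longer than optimal.

Base: A=7, Z=9, H=10, B=21, E=23 ⇒ A
A: H=4, Z=8, B=17, E=21 ⇒ H
H: Z=11, B=18, E=22 ⇒ Z
Z: B=12, E=13 ⇒ B
B: E=7 ⇒ E
NN route Base → A → H → Z → B → E → Base costs 64.
Optimal: Base → A → H → B → E → Z → Base costs 58 (by enumerating all 60 distinct tours).
Excess = 64 − 58 = 6.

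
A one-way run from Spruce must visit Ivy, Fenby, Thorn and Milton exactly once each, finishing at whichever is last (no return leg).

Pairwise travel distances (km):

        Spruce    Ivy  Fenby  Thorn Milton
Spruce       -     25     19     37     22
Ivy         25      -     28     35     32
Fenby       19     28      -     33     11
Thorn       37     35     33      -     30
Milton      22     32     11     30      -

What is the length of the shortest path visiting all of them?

Shortest open route: 94 km.

There are 4! = 24 possible orderings.
Spruce - Ivy - Fenby - Thorn - Milton: 25+28+33+30 = 116
Spruce - Ivy - Fenby - Milton - Thorn: 25+28+11+30 = 94
Spruce - Ivy - Thorn - Fenby - Milton: 25+35+33+11 = 104
Spruce - Ivy - Thorn - Milton - Fenby: 25+35+30+11 = 101
Spruce - Ivy - Milton - Fenby - Thorn: 25+32+11+33 = 101
Spruce - Ivy - Milton - Thorn - Fenby: 25+32+30+33 = 120
Spruce - Fenby - Ivy - Thorn - Milton: 19+28+35+30 = 112
Spruce - Fenby - Ivy - Milton - Thorn: 19+28+32+30 = 109
Spruce - Fenby - Thorn - Ivy - Milton: 19+33+35+32 = 119
Spruce - Fenby - Thorn - Milton - Ivy: 19+33+30+32 = 114
Spruce - Fenby - Milton - Ivy - Thorn: 19+11+32+35 = 97
Spruce - Fenby - Milton - Thorn - Ivy: 19+11+30+35 = 95
Spruce - Thorn - Ivy - Fenby - Milton: 37+35+28+11 = 111
Spruce - Thorn - Ivy - Milton - Fenby: 37+35+32+11 = 115
… (10 more)
The minimum is 94.
One shortest path: Spruce → Ivy → Fenby → Milton → Thorn.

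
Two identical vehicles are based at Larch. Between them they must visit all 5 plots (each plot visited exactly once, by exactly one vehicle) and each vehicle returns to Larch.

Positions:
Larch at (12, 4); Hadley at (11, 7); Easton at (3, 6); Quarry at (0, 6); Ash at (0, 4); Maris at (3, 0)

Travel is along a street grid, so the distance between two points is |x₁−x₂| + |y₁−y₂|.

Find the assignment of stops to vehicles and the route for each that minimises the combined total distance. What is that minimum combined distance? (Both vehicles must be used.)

Try each way of splitting the stops between the two vehicles (each non-empty) and, for each split, find the best tour for each vehicle:
  {Hadley} + {Easton, Quarry, Ash, Maris}: 8 + 36 = 44
  {Easton} + {Hadley, Quarry, Ash, Maris}: 22 + 38 = 60
  {Hadley, Easton} + {Quarry, Ash, Maris}: 24 + 36 = 60
  {Quarry} + {Hadley, Easton, Ash, Maris}: 28 + 38 = 66
  {Hadley, Quarry} + {Easton, Ash, Maris}: 30 + 36 = 66
  {Easton, Quarry} + {Hadley, Ash, Maris}: 28 + 38 = 66
  … (15 splits in total)
Best: vehicle 1 Larch → Hadley → Larch = 8; vehicle 2 Larch → Easton → Quarry → Ash → Maris → Larch = 36; combined 44.

44 — the smallest possible combined total.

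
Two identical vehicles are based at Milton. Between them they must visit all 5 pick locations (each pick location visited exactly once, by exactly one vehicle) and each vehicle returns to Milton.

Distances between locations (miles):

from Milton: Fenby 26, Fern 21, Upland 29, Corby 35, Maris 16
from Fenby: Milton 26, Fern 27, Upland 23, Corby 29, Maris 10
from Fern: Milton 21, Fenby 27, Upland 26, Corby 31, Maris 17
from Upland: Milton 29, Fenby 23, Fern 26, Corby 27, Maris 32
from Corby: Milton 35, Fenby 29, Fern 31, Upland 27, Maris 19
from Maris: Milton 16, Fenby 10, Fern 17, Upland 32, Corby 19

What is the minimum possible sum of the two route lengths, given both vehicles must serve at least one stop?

153 miles — the smallest possible combined total.

There are 2^4 − 1 = 15 ways to divide the 5 stops into two non-empty groups. For each, the best each vehicle can do is its own shortest tour through its group:
  {Fenby} + {Fern, Upland, Corby, Maris}: 52 + 109 = 161
  {Fern} + {Fenby, Upland, Corby, Maris}: 42 + 111 = 153
  {Fenby, Fern} + {Upland, Corby, Maris}: 74 + 91 = 165
  {Upland} + {Fenby, Fern, Corby, Maris}: 58 + 107 = 165
  {Fenby, Upland} + {Fern, Corby, Maris}: 78 + 87 = 165
  {Fern, Upland} + {Fenby, Corby, Maris}: 76 + 90 = 166
  … (15 splits in total)
Best: vehicle 1 Milton → Fern → Milton = 42; vehicle 2 Milton → Fenby → Upland → Corby → Maris → Milton = 111; combined 153.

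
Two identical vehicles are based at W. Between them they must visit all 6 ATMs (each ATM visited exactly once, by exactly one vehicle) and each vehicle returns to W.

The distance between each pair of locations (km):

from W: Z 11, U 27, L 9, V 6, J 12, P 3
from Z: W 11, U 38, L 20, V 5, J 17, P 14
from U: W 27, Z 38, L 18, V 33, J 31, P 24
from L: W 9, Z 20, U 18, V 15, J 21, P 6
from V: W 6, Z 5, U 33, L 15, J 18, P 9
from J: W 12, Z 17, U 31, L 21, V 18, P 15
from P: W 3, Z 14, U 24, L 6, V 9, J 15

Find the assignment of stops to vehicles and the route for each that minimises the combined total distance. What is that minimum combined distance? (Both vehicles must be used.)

Check every non-empty split of the stops between the two vehicles; for each half take its own optimal tour:
  {Z} + {U, L, V, J, P}: 22 + 82 = 104
  {U} + {Z, L, V, J, P}: 54 + 58 = 112
  {Z, U} + {L, V, J, P}: 76 + 54 = 130
  {L} + {Z, U, V, J, P}: 18 + 86 = 104
  {Z, L} + {U, V, J, P}: 40 + 82 = 122
  {U, L} + {Z, V, J, P}: 54 + 46 = 100
  … (31 splits in total)
  {Z, V} + {U, L, J, P}: 22 + 70 = 92  ← best
Best: vehicle 1 W → Z → V → W = 22; vehicle 2 W → J → U → L → P → W = 70; combined 92.

Minimum combined distance: 92 km.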